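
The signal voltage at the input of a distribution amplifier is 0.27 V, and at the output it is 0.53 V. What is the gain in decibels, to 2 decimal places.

Voltage is an amplitude quantity, so gain = 20·log₁₀(V_out/V_in).
20·log₁₀(0.53/0.27) = 20·log₁₀(1.963) = 5.86 dB.

5.86 dB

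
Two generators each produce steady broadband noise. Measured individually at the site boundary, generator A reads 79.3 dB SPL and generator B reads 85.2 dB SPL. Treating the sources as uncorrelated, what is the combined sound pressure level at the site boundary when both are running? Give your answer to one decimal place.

Incoherent sources sum as intensities:
L_total = 10·log₁₀(10^(79.3/10) + 10^(85.2/10)) = 10·log₁₀(416200000) = 86.2 dB SPL.

86.2 dB SPL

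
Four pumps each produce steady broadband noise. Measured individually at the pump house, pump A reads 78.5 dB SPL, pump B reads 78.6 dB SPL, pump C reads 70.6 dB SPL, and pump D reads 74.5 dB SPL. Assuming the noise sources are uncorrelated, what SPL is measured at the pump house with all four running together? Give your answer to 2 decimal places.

82.62 dB SPL

Uncorrelated sources add in intensity (power), not in dB.
L_total = 10·log₁₀(10^(78.5/10) + 10^(78.6/10) + 10^(70.6/10) + 10^(74.5/10)) = 10·log₁₀(182900000) = 82.62 dB SPL.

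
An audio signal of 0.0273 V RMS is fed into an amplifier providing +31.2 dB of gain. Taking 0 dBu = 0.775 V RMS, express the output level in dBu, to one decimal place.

+2.1 dBu

Input level: 20·log₁₀(0.0273/0.775) = -29.06 dBu.
Output: -29.06 + 31.2 = +2.1 dBu.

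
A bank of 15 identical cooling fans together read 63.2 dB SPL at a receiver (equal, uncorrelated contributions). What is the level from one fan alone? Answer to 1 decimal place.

51.4 dB SPL

15 equal incoherent sources add 10·log₁₀(15) = 11.76 dB over one source.
L_one = 63.2 − 11.76 = 51.4 dB SPL.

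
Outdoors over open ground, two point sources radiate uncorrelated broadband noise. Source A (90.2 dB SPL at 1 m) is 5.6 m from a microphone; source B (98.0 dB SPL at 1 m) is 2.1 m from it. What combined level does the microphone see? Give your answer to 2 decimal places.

At the listener: L_A = 90.2 − 20·log₁₀(5.6) = 75.236 dB; L_B = 98.0 − 20·log₁₀(2.1) = 91.556 dB.
Combined: 10·log₁₀(10^(75.236/10)+10^(91.556/10)) = 91.66 dB SPL.

91.66 dB SPL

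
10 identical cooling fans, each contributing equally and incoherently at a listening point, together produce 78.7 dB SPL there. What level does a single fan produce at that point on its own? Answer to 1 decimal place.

68.7 dB SPL

10 equal incoherent sources add 10·log₁₀(10) = 10.00 dB over one source.
L_one = 78.7 − 10.00 = 68.7 dB SPL.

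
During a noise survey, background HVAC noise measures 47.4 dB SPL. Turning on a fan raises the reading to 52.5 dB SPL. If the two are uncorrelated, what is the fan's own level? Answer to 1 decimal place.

50.9 dB SPL

Background correction is a power subtraction:
L_src = 10·log₁₀(10^(52.5/10) − 10^(47.4/10)) = 10·log₁₀(122900) = 50.9 dB SPL.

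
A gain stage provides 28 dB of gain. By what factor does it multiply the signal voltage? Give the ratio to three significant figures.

25.1

Voltage ratio = 10^(dB/20).
10^(28/20) = 10^(1.400) = 25.1.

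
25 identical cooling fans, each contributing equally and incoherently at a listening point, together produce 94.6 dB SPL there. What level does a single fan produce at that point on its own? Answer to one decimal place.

80.6 dB SPL

25 equal incoherent sources add 10·log₁₀(25) = 13.98 dB over one source.
L_one = 94.6 − 13.98 = 80.6 dB SPL.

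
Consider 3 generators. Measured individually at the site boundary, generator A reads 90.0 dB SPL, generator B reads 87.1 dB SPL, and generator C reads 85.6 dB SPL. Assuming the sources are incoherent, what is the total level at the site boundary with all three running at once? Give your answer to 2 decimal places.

92.73 dB SPL

Incoherent sources sum as intensities:
L_total = 10·log₁₀(10^(90.0/10) + 10^(87.1/10) + 10^(85.6/10)) = 10·log₁₀(1876000000) = 92.73 dB SPL.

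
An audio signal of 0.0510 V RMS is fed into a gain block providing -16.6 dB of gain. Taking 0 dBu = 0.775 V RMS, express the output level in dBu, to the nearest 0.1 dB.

-40.2 dBu

Input level: 20·log₁₀(0.0510/0.775) = -23.63 dBu.
Output: -23.63 − 16.6 = -40.2 dBu.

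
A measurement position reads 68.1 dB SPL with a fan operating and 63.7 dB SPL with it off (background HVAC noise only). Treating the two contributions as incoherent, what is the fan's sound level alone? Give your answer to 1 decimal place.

66.1 dB SPL

Background correction is a power subtraction:
L_src = 10·log₁₀(10^(68.1/10) − 10^(63.7/10)) = 10·log₁₀(4112000) = 66.1 dB SPL.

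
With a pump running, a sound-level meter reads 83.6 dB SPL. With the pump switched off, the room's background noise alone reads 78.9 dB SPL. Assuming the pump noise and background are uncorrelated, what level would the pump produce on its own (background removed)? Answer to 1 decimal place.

81.8 dB SPL

Background correction is a power subtraction:
L_src = 10·log₁₀(10^(83.6/10) − 10^(78.9/10)) = 10·log₁₀(151500000) = 81.8 dB SPL.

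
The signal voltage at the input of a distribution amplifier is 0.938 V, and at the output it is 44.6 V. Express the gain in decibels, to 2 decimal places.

Voltage is an amplitude quantity, so gain = 20·log₁₀(V_out/V_in).
20·log₁₀(44.6/0.938) = 20·log₁₀(47.55) = 33.54 dB.

33.54 dB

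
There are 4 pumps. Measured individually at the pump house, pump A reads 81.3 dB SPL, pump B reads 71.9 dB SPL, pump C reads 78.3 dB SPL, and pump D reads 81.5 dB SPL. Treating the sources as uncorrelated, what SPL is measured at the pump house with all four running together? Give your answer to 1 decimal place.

Uncorrelated sources add in intensity (power), not in dB.
L_total = 10·log₁₀(10^(81.3/10) + 10^(71.9/10) + 10^(78.3/10) + 10^(81.5/10)) = 10·log₁₀(359200000) = 85.6 dB SPL.

85.6 dB SPL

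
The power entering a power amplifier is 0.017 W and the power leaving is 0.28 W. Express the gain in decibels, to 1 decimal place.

12.2 dB

For a power ratio, dB = 10·log₁₀(P₂/P₁).
10·log₁₀(0.28/0.017) = 10·log₁₀(16.47) = 12.2 dB.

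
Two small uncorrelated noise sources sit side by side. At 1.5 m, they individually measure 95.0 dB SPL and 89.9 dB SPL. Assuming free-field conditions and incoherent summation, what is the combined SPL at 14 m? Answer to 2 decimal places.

76.77 dB SPL

Combined at 1.5 m: 10·log₁₀(10^(95.0/10)+10^(89.9/10)) = 96.169 dB SPL.
Then apply −20·log₁₀(14/1.5) = -19.401 dB → 76.77 dB SPL.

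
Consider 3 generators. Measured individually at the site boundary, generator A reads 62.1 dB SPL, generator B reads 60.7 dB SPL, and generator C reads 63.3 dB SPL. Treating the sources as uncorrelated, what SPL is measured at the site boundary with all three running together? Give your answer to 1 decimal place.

66.9 dB SPL

Add the sources as powers (linear), then convert back to dB:
L_total = 10·log₁₀(10^(62.1/10) + 10^(60.7/10) + 10^(63.3/10)) = 10·log₁₀(4935000) = 66.9 dB SPL.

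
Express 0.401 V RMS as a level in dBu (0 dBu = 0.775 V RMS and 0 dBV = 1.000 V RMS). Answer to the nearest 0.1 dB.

dBu = 20·log₁₀(V / 0.775 V).
20·log₁₀(0.401/0.775) = -5.7 dBu.

-5.7 dBu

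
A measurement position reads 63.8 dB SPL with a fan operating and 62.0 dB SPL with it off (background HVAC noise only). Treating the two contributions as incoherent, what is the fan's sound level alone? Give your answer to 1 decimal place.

59.1 dB SPL

Background correction is a power subtraction:
L_src = 10·log₁₀(10^(63.8/10) − 10^(62.0/10)) = 10·log₁₀(813900) = 59.1 dB SPL.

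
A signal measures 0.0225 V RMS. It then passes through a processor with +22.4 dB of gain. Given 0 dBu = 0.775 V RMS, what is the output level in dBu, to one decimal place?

-8.3 dBu

Input level: 20·log₁₀(0.0225/0.775) = -30.74 dBu.
Output: -30.74 + 22.4 = -8.3 dBu.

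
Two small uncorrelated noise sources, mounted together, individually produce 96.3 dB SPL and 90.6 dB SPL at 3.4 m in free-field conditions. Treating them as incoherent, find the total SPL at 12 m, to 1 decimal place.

Combined at 3.4 m: 10·log₁₀(10^(96.3/10)+10^(90.6/10)) = 97.34 dB SPL.
Then apply −20·log₁₀(12/3.4) = -10.95 dB → 86.4 dB SPL.

86.4 dB SPL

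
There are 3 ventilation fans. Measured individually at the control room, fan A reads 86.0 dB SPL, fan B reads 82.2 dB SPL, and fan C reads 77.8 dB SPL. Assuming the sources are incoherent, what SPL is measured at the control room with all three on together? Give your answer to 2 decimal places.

87.95 dB SPL

Add the sources as powers (linear), then convert back to dB:
L_total = 10·log₁₀(10^(86.0/10) + 10^(82.2/10) + 10^(77.8/10)) = 10·log₁₀(624300000) = 87.95 dB SPL.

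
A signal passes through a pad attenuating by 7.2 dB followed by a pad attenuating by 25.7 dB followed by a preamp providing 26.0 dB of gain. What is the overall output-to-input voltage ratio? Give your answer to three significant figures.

0.452

Net gain = (−7.2) + (−25.7) + 26.0 = -6.9 dB.
Voltage ratio = 10^(-6.9/20) = 0.452.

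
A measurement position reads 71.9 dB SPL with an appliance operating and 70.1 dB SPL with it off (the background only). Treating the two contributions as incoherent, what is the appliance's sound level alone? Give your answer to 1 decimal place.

Subtract intensities: L_src = 10·log₁₀(10^(L_total/10) − 10^(L_bg/10)).
L_src = 10·log₁₀(10^(71.9/10) − 10^(70.1/10)) = 10·log₁₀(5255000) = 67.2 dB SPL.

67.2 dB SPL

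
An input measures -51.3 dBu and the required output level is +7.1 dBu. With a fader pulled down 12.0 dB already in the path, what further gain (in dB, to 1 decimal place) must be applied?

The required make-up gain is the shortfall in the dB sum.
G = +7.1 − (-51.3) + 12.0 = 70.4 dB.

70.4 dB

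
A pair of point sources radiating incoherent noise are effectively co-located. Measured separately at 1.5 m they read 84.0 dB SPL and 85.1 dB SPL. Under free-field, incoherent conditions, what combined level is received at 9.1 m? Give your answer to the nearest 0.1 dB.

71.9 dB SPL

Combined at 1.5 m: 10·log₁₀(10^(84.0/10)+10^(85.1/10)) = 87.60 dB SPL.
Then apply −20·log₁₀(9.1/1.5) = -15.66 dB → 71.9 dB SPL.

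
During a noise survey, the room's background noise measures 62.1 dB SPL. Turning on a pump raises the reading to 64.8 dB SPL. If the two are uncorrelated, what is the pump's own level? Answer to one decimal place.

Subtract intensities: L_src = 10·log₁₀(10^(L_total/10) − 10^(L_bg/10)).
L_src = 10·log₁₀(10^(64.8/10) − 10^(62.1/10)) = 10·log₁₀(1398000) = 61.5 dB SPL.

61.5 dB SPL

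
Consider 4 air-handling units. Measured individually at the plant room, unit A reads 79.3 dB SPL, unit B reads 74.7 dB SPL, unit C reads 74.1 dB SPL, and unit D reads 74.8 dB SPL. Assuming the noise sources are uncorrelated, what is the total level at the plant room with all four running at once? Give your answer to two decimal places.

Incoherent sources sum as intensities:
L_total = 10·log₁₀(10^(79.3/10) + 10^(74.7/10) + 10^(74.1/10) + 10^(74.8/10)) = 10·log₁₀(170500000) = 82.32 dB SPL.

82.32 dB SPL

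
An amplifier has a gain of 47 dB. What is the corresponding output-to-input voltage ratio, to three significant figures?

Voltage ratio = 10^(dB/20).
10^(47/20) = 10^(2.350) = 224.

224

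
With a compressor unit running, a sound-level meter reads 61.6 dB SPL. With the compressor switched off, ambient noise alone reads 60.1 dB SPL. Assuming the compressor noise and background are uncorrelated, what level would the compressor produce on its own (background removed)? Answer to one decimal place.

56.3 dB SPL

Subtract intensities: L_src = 10·log₁₀(10^(L_total/10) − 10^(L_bg/10)).
L_src = 10·log₁₀(10^(61.6/10) − 10^(60.1/10)) = 10·log₁₀(422100) = 56.3 dB SPL.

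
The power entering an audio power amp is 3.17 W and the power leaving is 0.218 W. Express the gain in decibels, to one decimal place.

-11.6 dB

Power is a power quantity, so gain = 10·log₁₀(P_out/P_in).
10·log₁₀(0.218/3.17) = 10·log₁₀(0.06877) = -11.6 dB.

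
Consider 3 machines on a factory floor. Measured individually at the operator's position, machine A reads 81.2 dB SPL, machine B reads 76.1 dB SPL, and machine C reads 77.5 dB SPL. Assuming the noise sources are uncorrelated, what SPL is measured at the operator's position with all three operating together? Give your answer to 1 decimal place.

83.6 dB SPL

Incoherent sources sum as intensities:
L_total = 10·log₁₀(10^(81.2/10) + 10^(76.1/10) + 10^(77.5/10)) = 10·log₁₀(228800000) = 83.6 dB SPL.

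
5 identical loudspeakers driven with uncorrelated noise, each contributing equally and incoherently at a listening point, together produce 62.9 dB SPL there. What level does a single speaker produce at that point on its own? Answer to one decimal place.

5 equal incoherent sources add 10·log₁₀(5) = 6.99 dB over one source.
L_one = 62.9 − 6.99 = 55.9 dB SPL.

55.9 dB SPL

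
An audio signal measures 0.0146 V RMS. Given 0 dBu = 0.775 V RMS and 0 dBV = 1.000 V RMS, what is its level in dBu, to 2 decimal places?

dBu = 20·log₁₀(V / 0.775 V).
20·log₁₀(0.0146/0.775) = -34.50 dBu.

-34.50 dBu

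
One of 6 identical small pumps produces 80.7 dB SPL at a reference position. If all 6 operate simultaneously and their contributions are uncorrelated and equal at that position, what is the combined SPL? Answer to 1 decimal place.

88.5 dB SPL

6 equal incoherent sources raise the level by 10·log₁₀(6) = 7.78 dB.
L_total = 80.7 + 7.78 = 88.5 dB SPL.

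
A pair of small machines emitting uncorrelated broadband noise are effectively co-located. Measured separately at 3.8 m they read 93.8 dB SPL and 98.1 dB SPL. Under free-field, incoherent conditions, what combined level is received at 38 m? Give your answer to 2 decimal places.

Combined at 3.8 m: 10·log₁₀(10^(93.8/10)+10^(98.1/10)) = 99.472 dB SPL.
Then apply −20·log₁₀(38/3.8) = -20.000 dB → 79.47 dB SPL.

79.47 dB SPL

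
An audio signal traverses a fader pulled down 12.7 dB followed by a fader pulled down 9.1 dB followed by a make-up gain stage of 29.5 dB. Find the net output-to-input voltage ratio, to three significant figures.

Net gain = (−12.7) + (−9.1) + 29.5 = 7.7 dB.
Voltage ratio = 10^(7.7/20) = 2.43.

2.43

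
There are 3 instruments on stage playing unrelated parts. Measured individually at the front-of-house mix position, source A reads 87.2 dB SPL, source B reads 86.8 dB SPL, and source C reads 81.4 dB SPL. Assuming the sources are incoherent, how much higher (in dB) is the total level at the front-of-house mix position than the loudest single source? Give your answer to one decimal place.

Add the sources as powers (linear), then convert back to dB:
L_total = 10·log₁₀(10^(87.2/10) + 10^(86.8/10) + 10^(81.4/10)) = 90.57 dB SPL.
Excess over the loudest (87.2 dB): 90.57 − 87.2 = 3.4 dB.

3.4 dB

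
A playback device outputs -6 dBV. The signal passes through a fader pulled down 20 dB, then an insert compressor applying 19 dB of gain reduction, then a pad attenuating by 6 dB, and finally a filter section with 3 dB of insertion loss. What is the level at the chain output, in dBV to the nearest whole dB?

-54 dBV

In dB, series stages simply add:
-6 − 20 − 19 − 6 − 3 = -54 dBV.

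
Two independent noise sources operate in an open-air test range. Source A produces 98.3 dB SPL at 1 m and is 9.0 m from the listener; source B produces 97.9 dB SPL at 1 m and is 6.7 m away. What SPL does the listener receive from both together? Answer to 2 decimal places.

At the listener: L_A = 98.3 − 20·log₁₀(9.0) = 79.215 dB; L_B = 97.9 − 20·log₁₀(6.7) = 81.379 dB.
Combined: 10·log₁₀(10^(79.215/10)+10^(81.379/10)) = 83.44 dB SPL.

83.44 dB SPL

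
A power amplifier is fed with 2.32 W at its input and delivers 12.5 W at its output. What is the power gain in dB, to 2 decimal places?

7.31 dB

For a power ratio, dB = 10·log₁₀(P₂/P₁).
10·log₁₀(12.5/2.32) = 10·log₁₀(5.388) = 7.31 dB.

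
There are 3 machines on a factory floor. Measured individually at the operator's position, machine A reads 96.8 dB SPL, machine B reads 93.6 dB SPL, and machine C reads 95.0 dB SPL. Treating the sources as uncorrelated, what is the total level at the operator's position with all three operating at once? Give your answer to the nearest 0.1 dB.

Uncorrelated sources add in intensity (power), not in dB.
L_total = 10·log₁₀(10^(96.8/10) + 10^(93.6/10) + 10^(95.0/10)) = 10·log₁₀(10239000000) = 100.1 dB SPL.

100.1 dB SPL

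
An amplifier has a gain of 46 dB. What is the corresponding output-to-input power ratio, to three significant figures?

Power ratio = 10^(dB/10).
10^(46/10) = 10^(4.600) = 39800.

39800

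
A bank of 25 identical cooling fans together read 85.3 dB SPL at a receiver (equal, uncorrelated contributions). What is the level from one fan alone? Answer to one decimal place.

71.3 dB SPL

25 equal incoherent sources add 10·log₁₀(25) = 13.98 dB over one source.
L_one = 85.3 − 13.98 = 71.3 dB SPL.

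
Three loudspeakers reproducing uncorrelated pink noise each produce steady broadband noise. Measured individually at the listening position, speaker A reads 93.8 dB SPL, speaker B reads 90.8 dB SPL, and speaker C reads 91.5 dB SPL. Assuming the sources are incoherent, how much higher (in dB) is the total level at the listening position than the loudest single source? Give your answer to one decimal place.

Add the sources as powers (linear), then convert back to dB:
L_total = 10·log₁₀(10^(93.8/10) + 10^(90.8/10) + 10^(91.5/10)) = 97.00 dB SPL.
Excess over the loudest (93.8 dB): 97.00 − 93.8 = 3.2 dB.

3.2 dB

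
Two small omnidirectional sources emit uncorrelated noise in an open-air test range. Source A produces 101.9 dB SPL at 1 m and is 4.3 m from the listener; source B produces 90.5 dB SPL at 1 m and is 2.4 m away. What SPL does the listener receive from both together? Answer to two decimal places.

At the listener: L_A = 101.9 − 20·log₁₀(4.3) = 89.231 dB; L_B = 90.5 − 20·log₁₀(2.4) = 82.896 dB.
Combined: 10·log₁₀(10^(89.231/10)+10^(82.896/10)) = 90.14 dB SPL.

90.14 dB SPL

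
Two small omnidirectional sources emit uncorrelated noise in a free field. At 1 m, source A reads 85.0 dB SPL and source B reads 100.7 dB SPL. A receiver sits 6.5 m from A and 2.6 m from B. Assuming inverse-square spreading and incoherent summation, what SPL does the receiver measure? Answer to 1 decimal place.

At the listener: L_A = 85.0 − 20·log₁₀(6.5) = 68.74 dB; L_B = 100.7 − 20·log₁₀(2.6) = 92.40 dB.
Combined: 10·log₁₀(10^(68.74/10)+10^(92.40/10)) = 92.4 dB SPL.

92.4 dB SPL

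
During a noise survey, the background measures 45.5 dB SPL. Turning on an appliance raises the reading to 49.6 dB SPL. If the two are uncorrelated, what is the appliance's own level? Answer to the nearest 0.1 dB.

Subtract intensities: L_src = 10·log₁₀(10^(L_total/10) − 10^(L_bg/10)).
L_src = 10·log₁₀(10^(49.6/10) − 10^(45.5/10)) = 10·log₁₀(55720) = 47.5 dB SPL.

47.5 dB SPL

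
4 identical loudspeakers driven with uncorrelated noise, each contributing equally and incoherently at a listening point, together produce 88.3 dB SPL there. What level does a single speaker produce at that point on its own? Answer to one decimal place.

82.3 dB SPL

4 equal incoherent sources add 10·log₁₀(4) = 6.02 dB over one source.
L_one = 88.3 − 6.02 = 82.3 dB SPL.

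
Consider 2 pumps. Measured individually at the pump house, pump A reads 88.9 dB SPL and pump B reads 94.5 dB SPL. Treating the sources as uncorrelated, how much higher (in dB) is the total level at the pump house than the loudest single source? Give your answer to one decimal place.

Add the sources as powers (linear), then convert back to dB:
L_total = 10·log₁₀(10^(88.9/10) + 10^(94.5/10)) = 95.56 dB SPL.
Excess over the loudest (94.5 dB): 95.56 − 94.5 = 1.1 dB.

1.1 dB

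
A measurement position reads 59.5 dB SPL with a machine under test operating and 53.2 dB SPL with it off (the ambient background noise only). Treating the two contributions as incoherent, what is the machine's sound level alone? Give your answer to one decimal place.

58.3 dB SPL

Remove the background by subtracting linear intensities:
L_src = 10·log₁₀(10^(59.5/10) − 10^(53.2/10)) = 10·log₁₀(682300) = 58.3 dB SPL.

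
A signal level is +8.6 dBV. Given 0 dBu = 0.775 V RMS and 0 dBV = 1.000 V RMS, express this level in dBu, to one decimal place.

The offset between the scales is 20·log₁₀(0.775/1.000) = −2.214 dB.
So dBu = +8.6 + 2.214 = +10.8 dBu.

+10.8 dBu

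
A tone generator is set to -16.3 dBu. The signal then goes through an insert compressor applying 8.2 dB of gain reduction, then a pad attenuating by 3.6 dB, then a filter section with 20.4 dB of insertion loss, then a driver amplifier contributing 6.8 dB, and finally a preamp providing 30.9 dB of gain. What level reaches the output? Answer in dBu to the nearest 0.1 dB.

In dB, series stages simply add:
-16.3 − 8.2 − 3.6 − 20.4 + 6.8 + 30.9 = -10.8 dBu.

-10.8 dBu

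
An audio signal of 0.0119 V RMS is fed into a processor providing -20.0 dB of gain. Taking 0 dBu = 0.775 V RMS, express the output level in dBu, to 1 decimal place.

-56.3 dBu

Input level: 20·log₁₀(0.0119/0.775) = -36.28 dBu.
Output: -36.28 − 20.0 = -56.3 dBu.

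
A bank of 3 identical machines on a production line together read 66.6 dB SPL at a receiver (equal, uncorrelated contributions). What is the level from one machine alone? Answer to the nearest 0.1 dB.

61.8 dB SPL

3 equal incoherent sources add 10·log₁₀(3) = 4.77 dB over one source.
L_one = 66.6 − 4.77 = 61.8 dB SPL.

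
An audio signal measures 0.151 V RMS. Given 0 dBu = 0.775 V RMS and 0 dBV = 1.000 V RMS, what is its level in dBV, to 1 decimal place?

dBV = 20·log₁₀(V / 1.000 V).
20·log₁₀(0.151/1.000) = -16.4 dBV.

-16.4 dBV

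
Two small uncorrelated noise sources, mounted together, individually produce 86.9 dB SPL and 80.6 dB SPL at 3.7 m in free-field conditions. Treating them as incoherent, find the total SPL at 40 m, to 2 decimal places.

67.14 dB SPL

Combined at 3.7 m: 10·log₁₀(10^(86.9/10)+10^(80.6/10)) = 87.815 dB SPL.
Then apply −20·log₁₀(40/3.7) = -20.677 dB → 67.14 dB SPL.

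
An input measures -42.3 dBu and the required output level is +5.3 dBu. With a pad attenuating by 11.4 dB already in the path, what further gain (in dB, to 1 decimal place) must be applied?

The required make-up gain is the shortfall in the dB sum.
G = +5.3 − (-42.3) + 11.4 = 59.0 dB.

59.0 dB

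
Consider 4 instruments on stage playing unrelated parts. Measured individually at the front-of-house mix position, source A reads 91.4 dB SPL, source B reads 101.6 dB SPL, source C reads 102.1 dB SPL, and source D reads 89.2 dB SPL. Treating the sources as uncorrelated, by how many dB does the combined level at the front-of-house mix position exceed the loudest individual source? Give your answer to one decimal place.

3.1 dB

Add the sources as powers (linear), then convert back to dB:
L_total = 10·log₁₀(10^(91.4/10) + 10^(101.6/10) + 10^(102.1/10) + 10^(89.2/10)) = 105.17 dB SPL.
Excess over the loudest (102.1 dB): 105.17 − 102.1 = 3.1 dB.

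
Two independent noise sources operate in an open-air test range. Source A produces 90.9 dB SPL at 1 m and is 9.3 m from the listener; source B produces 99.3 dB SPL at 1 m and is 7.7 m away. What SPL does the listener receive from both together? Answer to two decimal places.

81.98 dB SPL

At the listener: L_A = 90.9 − 20·log₁₀(9.3) = 71.530 dB; L_B = 99.3 − 20·log₁₀(7.7) = 81.570 dB.
Combined: 10·log₁₀(10^(71.530/10)+10^(81.570/10)) = 81.98 dB SPL.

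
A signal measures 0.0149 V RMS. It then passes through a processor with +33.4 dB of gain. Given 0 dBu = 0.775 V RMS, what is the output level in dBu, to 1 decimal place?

-0.9 dBu

Input level: 20·log₁₀(0.0149/0.775) = -34.32 dBu.
Output: -34.32 + 33.4 = -0.9 dBu.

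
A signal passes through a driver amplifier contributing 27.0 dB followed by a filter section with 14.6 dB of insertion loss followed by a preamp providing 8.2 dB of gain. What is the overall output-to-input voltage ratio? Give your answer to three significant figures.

10.7

Net gain = 27.0 + (−14.6) + 8.2 = 20.6 dB.
Voltage ratio = 10^(20.6/20) = 10.7.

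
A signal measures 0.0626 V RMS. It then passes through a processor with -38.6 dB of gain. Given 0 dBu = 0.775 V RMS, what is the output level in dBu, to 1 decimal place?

-60.5 dBu

Input level: 20·log₁₀(0.0626/0.775) = -21.85 dBu.
Output: -21.85 − 38.6 = -60.5 dBu.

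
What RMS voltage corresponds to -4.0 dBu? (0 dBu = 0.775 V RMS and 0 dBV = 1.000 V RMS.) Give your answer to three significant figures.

0.489 V

V = 0.775 V × 10^(-4.0/20).
= 0.775 × 0.6310 = 0.489 V.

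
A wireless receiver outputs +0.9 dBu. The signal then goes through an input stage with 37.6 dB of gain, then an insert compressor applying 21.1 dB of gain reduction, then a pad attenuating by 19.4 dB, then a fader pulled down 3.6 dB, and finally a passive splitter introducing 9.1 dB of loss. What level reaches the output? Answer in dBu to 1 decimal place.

Gain stages sum in dB:
+0.9 + 37.6 − 21.1 − 19.4 − 3.6 − 9.1 = -14.7 dBu.

-14.7 dBu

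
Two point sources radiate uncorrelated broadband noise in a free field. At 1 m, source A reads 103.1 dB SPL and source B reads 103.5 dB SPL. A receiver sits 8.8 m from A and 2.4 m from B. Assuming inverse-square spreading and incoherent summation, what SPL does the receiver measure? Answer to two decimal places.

At the listener: L_A = 103.1 − 20·log₁₀(8.8) = 84.210 dB; L_B = 103.5 − 20·log₁₀(2.4) = 95.896 dB.
Combined: 10·log₁₀(10^(84.210/10)+10^(95.896/10)) = 96.18 dB SPL.

96.18 dB SPL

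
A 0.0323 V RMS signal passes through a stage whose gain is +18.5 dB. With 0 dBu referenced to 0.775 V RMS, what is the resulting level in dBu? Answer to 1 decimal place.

-9.1 dBu

Input level: 20·log₁₀(0.0323/0.775) = -27.60 dBu.
Output: -27.60 + 18.5 = -9.1 dBu.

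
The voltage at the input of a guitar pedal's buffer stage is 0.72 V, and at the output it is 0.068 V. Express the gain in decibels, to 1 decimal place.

-20.5 dB

For a voltage ratio, dB = 20·log₁₀(V₂/V₁).
20·log₁₀(0.068/0.72) = 20·log₁₀(0.09444) = -20.5 dB.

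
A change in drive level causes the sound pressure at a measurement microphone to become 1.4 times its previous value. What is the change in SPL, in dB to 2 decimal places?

Sound pressure is an amplitude quantity: ΔL = 20·log₁₀(p₂/p₁).
20·log₁₀(1.4) = 2.92 dB.

2.92 dB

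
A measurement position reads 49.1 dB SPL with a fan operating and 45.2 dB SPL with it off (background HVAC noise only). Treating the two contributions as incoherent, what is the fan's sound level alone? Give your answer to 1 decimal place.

Background correction is a power subtraction:
L_src = 10·log₁₀(10^(49.1/10) − 10^(45.2/10)) = 10·log₁₀(48170) = 46.8 dB SPL.

46.8 dB SPL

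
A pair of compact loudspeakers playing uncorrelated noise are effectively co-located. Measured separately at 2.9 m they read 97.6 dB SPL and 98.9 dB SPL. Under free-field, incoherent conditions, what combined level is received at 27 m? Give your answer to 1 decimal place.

81.9 dB SPL

Combined at 2.9 m: 10·log₁₀(10^(97.6/10)+10^(98.9/10)) = 101.31 dB SPL.
Then apply −20·log₁₀(27/2.9) = -19.38 dB → 81.9 dB SPL.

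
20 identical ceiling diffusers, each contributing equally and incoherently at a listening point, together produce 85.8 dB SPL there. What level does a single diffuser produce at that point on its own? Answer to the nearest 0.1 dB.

72.8 dB SPL

20 equal incoherent sources add 10·log₁₀(20) = 13.01 dB over one source.
L_one = 85.8 − 13.01 = 72.8 dB SPL.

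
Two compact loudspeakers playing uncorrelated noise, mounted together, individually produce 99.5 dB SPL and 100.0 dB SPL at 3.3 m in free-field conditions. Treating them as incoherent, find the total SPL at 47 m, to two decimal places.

79.70 dB SPL

Combined at 3.3 m: 10·log₁₀(10^(99.5/10)+10^(100.0/10)) = 102.767 dB SPL.
Then apply −20·log₁₀(47/3.3) = -23.072 dB → 79.70 dB SPL.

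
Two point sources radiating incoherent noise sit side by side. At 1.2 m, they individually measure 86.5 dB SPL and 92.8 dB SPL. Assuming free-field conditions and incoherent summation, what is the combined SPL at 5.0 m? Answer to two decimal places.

81.32 dB SPL

Combined at 1.2 m: 10·log₁₀(10^(86.5/10)+10^(92.8/10)) = 93.715 dB SPL.
Then apply −20·log₁₀(5.0/1.2) = -12.396 dB → 81.32 dB SPL.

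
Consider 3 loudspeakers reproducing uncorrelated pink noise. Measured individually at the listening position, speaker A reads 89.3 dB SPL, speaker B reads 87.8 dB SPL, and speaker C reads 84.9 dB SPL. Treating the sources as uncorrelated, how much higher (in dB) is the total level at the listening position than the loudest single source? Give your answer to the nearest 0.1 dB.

Uncorrelated sources add in intensity (power), not in dB.
L_total = 10·log₁₀(10^(89.3/10) + 10^(87.8/10) + 10^(84.9/10)) = 92.46 dB SPL.
Excess over the loudest (89.3 dB): 92.46 − 89.3 = 3.2 dB.

3.2 dB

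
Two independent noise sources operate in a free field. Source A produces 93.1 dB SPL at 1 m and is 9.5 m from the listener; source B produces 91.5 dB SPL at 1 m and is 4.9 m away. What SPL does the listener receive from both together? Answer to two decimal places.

79.11 dB SPL

At the listener: L_A = 93.1 − 20·log₁₀(9.5) = 73.546 dB; L_B = 91.5 − 20·log₁₀(4.9) = 77.696 dB.
Combined: 10·log₁₀(10^(73.546/10)+10^(77.696/10)) = 79.11 dB SPL.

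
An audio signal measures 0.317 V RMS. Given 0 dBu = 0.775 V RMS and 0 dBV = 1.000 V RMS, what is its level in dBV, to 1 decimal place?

dBV = 20·log₁₀(V / 1.000 V).
20·log₁₀(0.317/1.000) = -10.0 dBV.

-10.0 dBV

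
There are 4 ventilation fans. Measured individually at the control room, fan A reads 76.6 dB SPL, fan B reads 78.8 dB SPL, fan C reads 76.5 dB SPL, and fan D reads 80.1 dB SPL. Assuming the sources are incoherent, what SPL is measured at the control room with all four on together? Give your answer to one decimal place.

84.3 dB SPL

Uncorrelated sources add in intensity (power), not in dB.
L_total = 10·log₁₀(10^(76.6/10) + 10^(78.8/10) + 10^(76.5/10) + 10^(80.1/10)) = 10·log₁₀(268600000) = 84.3 dB SPL.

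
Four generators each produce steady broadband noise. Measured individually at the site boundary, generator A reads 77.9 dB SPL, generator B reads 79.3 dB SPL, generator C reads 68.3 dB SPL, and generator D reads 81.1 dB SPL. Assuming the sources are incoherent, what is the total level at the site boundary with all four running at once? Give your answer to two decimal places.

Uncorrelated sources add in intensity (power), not in dB.
L_total = 10·log₁₀(10^(77.9/10) + 10^(79.3/10) + 10^(68.3/10) + 10^(81.1/10)) = 10·log₁₀(282400000) = 84.51 dB SPL.

84.51 dB SPL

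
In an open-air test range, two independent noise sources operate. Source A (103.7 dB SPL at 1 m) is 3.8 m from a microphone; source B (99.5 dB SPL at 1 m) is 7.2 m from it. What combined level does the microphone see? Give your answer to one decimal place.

At the listener: L_A = 103.7 − 20·log₁₀(3.8) = 92.10 dB; L_B = 99.5 − 20·log₁₀(7.2) = 82.35 dB.
Combined: 10·log₁₀(10^(92.10/10)+10^(82.35/10)) = 92.5 dB SPL.

92.5 dB SPL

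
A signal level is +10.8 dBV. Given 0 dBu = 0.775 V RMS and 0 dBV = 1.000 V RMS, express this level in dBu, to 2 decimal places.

+13.01 dBu

The offset between the scales is 20·log₁₀(0.775/1.000) = −2.214 dB.
So dBu = +10.8 + 2.214 = +13.01 dBu.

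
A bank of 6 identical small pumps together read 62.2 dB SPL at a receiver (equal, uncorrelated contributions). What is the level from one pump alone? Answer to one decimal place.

6 equal incoherent sources add 10·log₁₀(6) = 7.78 dB over one source.
L_one = 62.2 − 7.78 = 54.4 dB SPL.

54.4 dB SPL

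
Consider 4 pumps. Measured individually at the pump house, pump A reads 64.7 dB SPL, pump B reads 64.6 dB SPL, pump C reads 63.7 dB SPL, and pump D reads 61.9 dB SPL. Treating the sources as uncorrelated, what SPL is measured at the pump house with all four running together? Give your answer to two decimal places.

Uncorrelated sources add in intensity (power), not in dB.
L_total = 10·log₁₀(10^(64.7/10) + 10^(64.6/10) + 10^(63.7/10) + 10^(61.9/10)) = 10·log₁₀(9728000) = 69.88 dB SPL.

69.88 dB SPL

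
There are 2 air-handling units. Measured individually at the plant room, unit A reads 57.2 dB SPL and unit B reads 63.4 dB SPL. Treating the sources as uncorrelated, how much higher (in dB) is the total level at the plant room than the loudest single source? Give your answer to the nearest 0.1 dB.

Uncorrelated sources add in intensity (power), not in dB.
L_total = 10·log₁₀(10^(57.2/10) + 10^(63.4/10)) = 64.33 dB SPL.
Excess over the loudest (63.4 dB): 64.33 − 63.4 = 0.9 dB.

0.9 dB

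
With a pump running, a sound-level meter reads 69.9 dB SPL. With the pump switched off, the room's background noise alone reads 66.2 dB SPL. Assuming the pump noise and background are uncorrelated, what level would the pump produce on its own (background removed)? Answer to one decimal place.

67.5 dB SPL

Remove the background by subtracting linear intensities:
L_src = 10·log₁₀(10^(69.9/10) − 10^(66.2/10)) = 10·log₁₀(5604000) = 67.5 dB SPL.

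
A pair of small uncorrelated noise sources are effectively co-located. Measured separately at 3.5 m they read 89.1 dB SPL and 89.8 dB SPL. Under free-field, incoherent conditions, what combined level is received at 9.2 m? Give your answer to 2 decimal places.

84.08 dB SPL

Combined at 3.5 m: 10·log₁₀(10^(89.1/10)+10^(89.8/10)) = 92.474 dB SPL.
Then apply −20·log₁₀(9.2/3.5) = -8.394 dB → 84.08 dB SPL.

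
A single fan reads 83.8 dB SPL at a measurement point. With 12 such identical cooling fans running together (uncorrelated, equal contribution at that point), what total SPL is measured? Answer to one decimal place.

94.6 dB SPL

12 equal incoherent sources raise the level by 10·log₁₀(12) = 10.79 dB.
L_total = 83.8 + 10.79 = 94.6 dB SPL.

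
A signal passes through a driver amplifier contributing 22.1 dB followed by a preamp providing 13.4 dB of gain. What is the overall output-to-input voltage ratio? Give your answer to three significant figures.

59.6

Net gain = 22.1 + 13.4 = 35.5 dB.
Voltage ratio = 10^(35.5/20) = 59.6.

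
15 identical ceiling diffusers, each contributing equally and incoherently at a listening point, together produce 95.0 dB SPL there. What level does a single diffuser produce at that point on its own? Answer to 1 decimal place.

83.2 dB SPL

15 equal incoherent sources add 10·log₁₀(15) = 11.76 dB over one source.
L_one = 95.0 − 11.76 = 83.2 dB SPL.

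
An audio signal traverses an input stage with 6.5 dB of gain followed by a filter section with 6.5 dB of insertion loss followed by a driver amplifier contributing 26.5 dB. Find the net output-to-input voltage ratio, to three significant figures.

21.1

Net gain = 6.5 + (−6.5) + 26.5 = 26.5 dB.
Voltage ratio = 10^(26.5/20) = 21.1.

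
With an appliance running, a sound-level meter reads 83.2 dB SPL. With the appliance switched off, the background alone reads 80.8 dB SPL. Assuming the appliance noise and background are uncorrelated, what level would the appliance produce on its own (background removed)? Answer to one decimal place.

Remove the background by subtracting linear intensities:
L_src = 10·log₁₀(10^(83.2/10) − 10^(80.8/10)) = 10·log₁₀(88700000) = 79.5 dB SPL.

79.5 dB SPL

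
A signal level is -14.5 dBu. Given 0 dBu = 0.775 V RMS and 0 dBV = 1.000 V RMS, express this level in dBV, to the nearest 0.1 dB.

-16.7 dBV

The offset between the scales is 20·log₁₀(0.775/1.000) = −2.214 dB.
So dBV = -14.5 − 2.214 = -16.7 dBV.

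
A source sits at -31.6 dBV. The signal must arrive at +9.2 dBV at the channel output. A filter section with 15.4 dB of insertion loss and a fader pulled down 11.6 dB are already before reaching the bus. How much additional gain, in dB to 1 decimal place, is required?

The required make-up gain is the shortfall in the dB sum.
G = +9.2 − (-31.6) + 15.4 + 11.6 = 67.8 dB.

67.8 dB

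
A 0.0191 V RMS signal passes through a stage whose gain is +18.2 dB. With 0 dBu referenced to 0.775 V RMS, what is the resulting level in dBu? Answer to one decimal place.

Input level: 20·log₁₀(0.0191/0.775) = -32.17 dBu.
Output: -32.17 + 18.2 = -14.0 dBu.

-14.0 dBu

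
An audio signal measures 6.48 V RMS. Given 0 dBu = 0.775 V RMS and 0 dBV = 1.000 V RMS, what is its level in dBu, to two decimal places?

+18.45 dBu

dBu = 20·log₁₀(V / 0.775 V).
20·log₁₀(6.48/0.775) = +18.45 dBu.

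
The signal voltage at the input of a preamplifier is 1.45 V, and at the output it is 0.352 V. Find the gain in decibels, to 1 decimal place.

-12.3 dB

Voltage is an amplitude quantity, so gain = 20·log₁₀(V_out/V_in).
20·log₁₀(0.352/1.45) = 20·log₁₀(0.2428) = -12.3 dB.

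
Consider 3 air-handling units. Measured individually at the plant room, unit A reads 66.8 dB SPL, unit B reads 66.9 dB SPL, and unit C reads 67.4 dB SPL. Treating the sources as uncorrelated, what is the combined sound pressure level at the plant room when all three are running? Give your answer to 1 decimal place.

71.8 dB SPL

Add the sources as powers (linear), then convert back to dB:
L_total = 10·log₁₀(10^(66.8/10) + 10^(66.9/10) + 10^(67.4/10)) = 10·log₁₀(15180000) = 71.8 dB SPL.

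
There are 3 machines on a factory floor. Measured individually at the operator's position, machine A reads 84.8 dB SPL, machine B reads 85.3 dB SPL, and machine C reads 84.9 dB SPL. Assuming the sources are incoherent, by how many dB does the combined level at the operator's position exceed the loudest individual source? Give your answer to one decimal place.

4.5 dB

Uncorrelated sources add in intensity (power), not in dB.
L_total = 10·log₁₀(10^(84.8/10) + 10^(85.3/10) + 10^(84.9/10)) = 89.78 dB SPL.
Excess over the loudest (85.3 dB): 89.78 − 85.3 = 4.5 dB.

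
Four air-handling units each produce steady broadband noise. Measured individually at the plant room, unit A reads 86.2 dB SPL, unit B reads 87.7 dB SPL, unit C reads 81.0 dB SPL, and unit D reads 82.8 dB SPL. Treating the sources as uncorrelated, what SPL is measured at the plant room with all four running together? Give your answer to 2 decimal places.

91.21 dB SPL

Uncorrelated sources add in intensity (power), not in dB.
L_total = 10·log₁₀(10^(86.2/10) + 10^(87.7/10) + 10^(81.0/10) + 10^(82.8/10)) = 10·log₁₀(1322000000) = 91.21 dB SPL.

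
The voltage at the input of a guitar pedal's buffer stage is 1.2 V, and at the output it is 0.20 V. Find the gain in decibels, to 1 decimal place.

-15.6 dB

Voltage ratio → dB uses the 20·log₁₀ form:
20·log₁₀(0.20/1.2) = 20·log₁₀(0.1667) = -15.6 dB.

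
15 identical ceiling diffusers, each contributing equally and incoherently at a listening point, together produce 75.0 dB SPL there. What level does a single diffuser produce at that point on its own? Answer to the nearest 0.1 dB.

63.2 dB SPL

15 equal incoherent sources add 10·log₁₀(15) = 11.76 dB over one source.
L_one = 75.0 − 11.76 = 63.2 dB SPL.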